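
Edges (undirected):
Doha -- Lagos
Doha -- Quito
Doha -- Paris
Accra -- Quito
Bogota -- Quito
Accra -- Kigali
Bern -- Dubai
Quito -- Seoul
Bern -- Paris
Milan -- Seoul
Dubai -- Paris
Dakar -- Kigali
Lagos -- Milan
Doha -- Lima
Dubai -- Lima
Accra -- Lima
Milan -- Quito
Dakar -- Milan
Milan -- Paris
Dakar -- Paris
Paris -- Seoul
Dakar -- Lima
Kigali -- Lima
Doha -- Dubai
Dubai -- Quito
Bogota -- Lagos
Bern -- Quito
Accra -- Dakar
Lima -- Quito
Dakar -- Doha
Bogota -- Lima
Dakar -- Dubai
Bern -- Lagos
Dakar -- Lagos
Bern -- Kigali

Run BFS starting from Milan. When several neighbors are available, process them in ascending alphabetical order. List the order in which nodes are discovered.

Milan, Dakar, Lagos, Paris, Quito, Seoul, Accra, Doha, Dubai, Kigali, Lima, Bern, Bogota

Visit Milan; enqueue Dakar, Lagos, Paris, Quito, Seoul → queue [Dakar, Lagos, Paris, Quito, Seoul]
Visit Dakar; enqueue Accra, Doha, Dubai, Kigali, Lima → queue [Lagos, Paris, Quito, Seoul, Accra, Doha, Dubai, Kigali, Lima]
Visit Lagos; enqueue Bern, Bogota → queue [Paris, Quito, Seoul, Accra, Doha, Dubai, Kigali, Lima, Bern, Bogota]
Visit Paris → queue [Quito, Seoul, Accra, Doha, Dubai, Kigali, Lima, Bern, Bogota]
Visit Quito → queue [Seoul, Accra, Doha, Dubai, Kigali, Lima, Bern, Bogota]
Visit Seoul → queue [Accra, Doha, Dubai, Kigali, Lima, Bern, Bogota]
Visit Accra → queue [Doha, Dubai, Kigali, Lima, Bern, Bogota]
Visit Doha → queue [Dubai, Kigali, Lima, Bern, Bogota]
Visit Dubai → queue [Kigali, Lima, Bern, Bogota]
Visit Kigali → queue [Lima, Bern, Bogota]
Visit Lima → queue [Bern, Bogota]
Visit Bern → queue [Bogota]
Visit Bogota → queue []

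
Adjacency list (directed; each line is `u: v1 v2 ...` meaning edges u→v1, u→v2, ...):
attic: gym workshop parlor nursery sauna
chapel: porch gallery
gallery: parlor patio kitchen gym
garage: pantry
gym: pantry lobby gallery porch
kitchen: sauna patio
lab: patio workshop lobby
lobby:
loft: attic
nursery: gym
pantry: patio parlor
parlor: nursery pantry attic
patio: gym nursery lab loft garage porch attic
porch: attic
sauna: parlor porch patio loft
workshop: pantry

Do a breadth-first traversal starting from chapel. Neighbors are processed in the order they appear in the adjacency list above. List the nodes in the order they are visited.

Visit chapel; enqueue porch, gallery → queue [porch, gallery]
Visit porch; enqueue attic → queue [gallery, attic]
Visit gallery; enqueue parlor, patio, kitchen, gym → queue [attic, parlor, patio, kitchen, gym]
Visit attic; enqueue workshop, nursery, sauna → queue [parlor, patio, kitchen, gym, workshop, nursery, sauna]
Visit parlor; enqueue pantry → queue [patio, kitchen, gym, workshop, nursery, sauna, pantry]
Visit patio; enqueue lab, loft, garage → queue [kitchen, gym, workshop, nursery, sauna, pantry, lab, loft, garage]
Visit kitchen → queue [gym, workshop, nursery, sauna, pantry, lab, loft, garage]
Visit gym; enqueue lobby → queue [workshop, nursery, sauna, pantry, lab, loft, garage, lobby]
Visit workshop → queue [nursery, sauna, pantry, lab, loft, garage, lobby]
Visit nursery → queue [sauna, pantry, lab, loft, garage, lobby]
Visit sauna → queue [pantry, lab, loft, garage, lobby]
Visit pantry → queue [lab, loft, garage, lobby]
Visit lab → queue [loft, garage, lobby]
Visit loft → queue [garage, lobby]
Visit garage → queue [lobby]
Visit lobby → queue []

chapel, porch, gallery, attic, parlor, patio, kitchen, gym, workshop, nursery, sauna, pantry, lab, loft, garage, lobby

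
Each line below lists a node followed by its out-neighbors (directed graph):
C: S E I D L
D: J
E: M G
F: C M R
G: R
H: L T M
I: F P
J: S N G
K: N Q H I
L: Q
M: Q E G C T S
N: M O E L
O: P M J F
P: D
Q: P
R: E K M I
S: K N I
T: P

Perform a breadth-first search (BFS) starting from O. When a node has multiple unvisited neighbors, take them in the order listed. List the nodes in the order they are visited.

Visit O; enqueue P, M, J, F → queue [P, M, J, F]
Visit P; enqueue D → queue [M, J, F, D]
Visit M; enqueue Q, E, G, C, T, S → queue [J, F, D, Q, E, G, C, T, S]
Visit J; enqueue N → queue [F, D, Q, E, G, C, T, S, N]
Visit F; enqueue R → queue [D, Q, E, G, C, T, S, N, R]
Visit D → queue [Q, E, G, C, T, S, N, R]
Visit Q → queue [E, G, C, T, S, N, R]
Visit E → queue [G, C, T, S, N, R]
Visit G → queue [C, T, S, N, R]
Visit C; enqueue I, L → queue [T, S, N, R, I, L]
Visit T → queue [S, N, R, I, L]
Visit S; enqueue K → queue [N, R, I, L, K]
Visit N → queue [R, I, L, K]
Visit R → queue [I, L, K]
Visit I → queue [L, K]
Visit L → queue [K]
Visit K; enqueue H → queue [H]
Visit H → queue []

O, P, M, J, F, D, Q, E, G, C, T, S, N, R, I, L, K, H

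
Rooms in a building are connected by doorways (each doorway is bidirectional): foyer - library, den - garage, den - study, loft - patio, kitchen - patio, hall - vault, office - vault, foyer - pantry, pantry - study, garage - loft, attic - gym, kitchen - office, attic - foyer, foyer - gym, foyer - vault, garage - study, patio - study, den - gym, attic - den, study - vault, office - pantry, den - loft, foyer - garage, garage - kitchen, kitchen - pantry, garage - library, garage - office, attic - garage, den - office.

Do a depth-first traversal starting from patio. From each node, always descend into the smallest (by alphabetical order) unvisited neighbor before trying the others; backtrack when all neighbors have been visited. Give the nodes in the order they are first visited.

Visit patio
patio → kitchen
kitchen → garage
garage → attic
attic → den
den → gym
gym → foyer
foyer → library
foyer → pantry
pantry → office
office → vault
vault → hall
vault → study
den → loft

patio -> kitchen -> garage -> attic -> den -> gym -> foyer -> library -> pantry -> office -> vault -> hall -> study -> loft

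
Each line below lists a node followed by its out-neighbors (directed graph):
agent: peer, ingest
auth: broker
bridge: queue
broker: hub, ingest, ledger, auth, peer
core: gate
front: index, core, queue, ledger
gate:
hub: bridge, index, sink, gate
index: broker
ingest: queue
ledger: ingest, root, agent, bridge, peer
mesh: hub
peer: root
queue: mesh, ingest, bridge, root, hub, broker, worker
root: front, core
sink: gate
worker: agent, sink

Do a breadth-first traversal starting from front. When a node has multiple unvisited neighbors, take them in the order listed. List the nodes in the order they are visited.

front, index, core, queue, ledger, broker, gate, mesh, ingest, bridge, root, hub, worker, agent, peer, auth, sink

Visit front; enqueue index, core, queue, ledger → queue [index, core, queue, ledger]
Visit index; enqueue broker → queue [core, queue, ledger, broker]
Visit core; enqueue gate → queue [queue, ledger, broker, gate]
Visit queue; enqueue mesh, ingest, bridge, root, hub, worker → queue [ledger, broker, gate, mesh, ingest, bridge, root, hub, worker]
Visit ledger; enqueue agent, peer → queue [broker, gate, mesh, ingest, bridge, root, hub, worker, agent, peer]
Visit broker; enqueue auth → queue [gate, mesh, ingest, bridge, root, hub, worker, agent, peer, auth]
Visit gate → queue [mesh, ingest, bridge, root, hub, worker, agent, peer, auth]
Visit mesh → queue [ingest, bridge, root, hub, worker, agent, peer, auth]
Visit ingest → queue [bridge, root, hub, worker, agent, peer, auth]
Visit bridge → queue [root, hub, worker, agent, peer, auth]
Visit root → queue [hub, worker, agent, peer, auth]
Visit hub; enqueue sink → queue [worker, agent, peer, auth, sink]
Visit worker → queue [agent, peer, auth, sink]
Visit agent → queue [peer, auth, sink]
Visit peer → queue [auth, sink]
Visit auth → queue [sink]
Visit sink → queue []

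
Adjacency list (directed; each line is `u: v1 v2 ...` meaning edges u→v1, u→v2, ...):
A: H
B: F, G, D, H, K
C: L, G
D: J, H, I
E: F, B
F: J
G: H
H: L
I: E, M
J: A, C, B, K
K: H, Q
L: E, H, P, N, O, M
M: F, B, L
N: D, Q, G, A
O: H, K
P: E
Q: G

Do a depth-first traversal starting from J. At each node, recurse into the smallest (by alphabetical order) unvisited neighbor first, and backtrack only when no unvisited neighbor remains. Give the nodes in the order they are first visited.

Visit J
J → A
A → H
H → L
L → E
E → B
B → D
D → I
I → M
M → F
B → G
B → K
K → Q
L → N
L → O
L → P
J → C

J → A → H → L → E → B → D → I → M → F → G → K → Q → N → O → P → C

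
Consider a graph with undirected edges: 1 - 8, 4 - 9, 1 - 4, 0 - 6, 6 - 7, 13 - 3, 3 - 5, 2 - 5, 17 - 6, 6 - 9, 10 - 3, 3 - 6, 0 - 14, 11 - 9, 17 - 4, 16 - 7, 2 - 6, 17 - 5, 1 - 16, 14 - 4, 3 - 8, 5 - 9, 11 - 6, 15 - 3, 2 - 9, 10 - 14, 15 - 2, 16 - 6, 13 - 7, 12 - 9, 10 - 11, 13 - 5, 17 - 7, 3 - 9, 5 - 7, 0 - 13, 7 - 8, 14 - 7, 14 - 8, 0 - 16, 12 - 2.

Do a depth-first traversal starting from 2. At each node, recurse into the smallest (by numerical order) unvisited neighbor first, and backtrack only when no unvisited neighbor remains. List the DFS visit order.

Visit 2
2 → 5
5 → 3
3 → 6
6 → 0
0 → 13
13 → 7
7 → 8
8 → 1
1 → 4
4 → 9
9 → 11
11 → 10
10 → 14
9 → 12
4 → 17
1 → 16
3 → 15

2 → 5 → 3 → 6 → 0 → 13 → 7 → 8 → 1 → 4 → 9 → 11 → 10 → 14 → 12 → 17 → 16 → 15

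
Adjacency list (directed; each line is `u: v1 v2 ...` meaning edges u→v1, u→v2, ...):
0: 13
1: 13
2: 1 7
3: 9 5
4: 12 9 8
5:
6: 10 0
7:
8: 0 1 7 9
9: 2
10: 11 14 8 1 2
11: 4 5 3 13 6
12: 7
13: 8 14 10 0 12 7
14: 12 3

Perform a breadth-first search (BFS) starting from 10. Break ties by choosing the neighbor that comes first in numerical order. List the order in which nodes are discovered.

10 1 2 8 11 14 13 7 0 9 3 4 5 6 12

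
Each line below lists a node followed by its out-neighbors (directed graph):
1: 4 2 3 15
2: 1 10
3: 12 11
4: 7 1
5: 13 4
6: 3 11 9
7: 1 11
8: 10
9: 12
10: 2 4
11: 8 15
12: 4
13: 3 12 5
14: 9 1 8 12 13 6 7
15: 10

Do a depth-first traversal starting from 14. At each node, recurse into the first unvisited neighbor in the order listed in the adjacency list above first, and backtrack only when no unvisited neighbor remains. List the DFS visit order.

Visit 14
14 → 9
9 → 12
12 → 4
4 → 7
7 → 1
1 → 2
2 → 10
1 → 3
3 → 11
11 → 8
11 → 15
14 → 13
13 → 5
14 → 6

14 -> 9 -> 12 -> 4 -> 7 -> 1 -> 2 -> 10 -> 3 -> 11 -> 8 -> 15 -> 13 -> 5 -> 6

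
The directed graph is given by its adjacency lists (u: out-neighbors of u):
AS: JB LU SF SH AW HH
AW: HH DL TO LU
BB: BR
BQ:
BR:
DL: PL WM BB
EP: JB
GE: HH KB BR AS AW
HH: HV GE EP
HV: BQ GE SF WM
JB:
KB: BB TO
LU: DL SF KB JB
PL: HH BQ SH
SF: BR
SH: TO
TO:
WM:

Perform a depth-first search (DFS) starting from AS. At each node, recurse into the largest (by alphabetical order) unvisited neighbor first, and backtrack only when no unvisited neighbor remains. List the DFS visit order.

Visit AS
AS → SH
SH → TO
AS → SF
SF → BR
AS → LU
LU → KB
KB → BB
LU → JB
LU → DL
DL → WM
DL → PL
PL → HH
HH → HV
HV → GE
GE → AW
HV → BQ
HH → EP

AS, SH, TO, SF, BR, LU, KB, BB, JB, DL, WM, PL, HH, HV, GE, AW, BQ, EP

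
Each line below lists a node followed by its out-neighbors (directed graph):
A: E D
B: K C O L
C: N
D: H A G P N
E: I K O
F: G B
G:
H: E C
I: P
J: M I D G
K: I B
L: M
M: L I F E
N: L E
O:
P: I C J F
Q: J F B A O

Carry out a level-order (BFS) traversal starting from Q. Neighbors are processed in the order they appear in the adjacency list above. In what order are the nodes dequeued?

Q, J, F, B, A, O, M, I, D, G, K, C, L, E, P, H, N

Visit Q; enqueue J, F, B, A, O → queue [J, F, B, A, O]
Visit J; enqueue M, I, D, G → queue [F, B, A, O, M, I, D, G]
Visit F → queue [B, A, O, M, I, D, G]
Visit B; enqueue K, C, L → queue [A, O, M, I, D, G, K, C, L]
Visit A; enqueue E → queue [O, M, I, D, G, K, C, L, E]
Visit O → queue [M, I, D, G, K, C, L, E]
Visit M → queue [I, D, G, K, C, L, E]
Visit I; enqueue P → queue [D, G, K, C, L, E, P]
Visit D; enqueue H, N → queue [G, K, C, L, E, P, H, N]
Visit G → queue [K, C, L, E, P, H, N]
Visit K → queue [C, L, E, P, H, N]
Visit C → queue [L, E, P, H, N]
Visit L → queue [E, P, H, N]
Visit E → queue [P, H, N]
Visit P → queue [H, N]
Visit H → queue [N]
Visit N → queue []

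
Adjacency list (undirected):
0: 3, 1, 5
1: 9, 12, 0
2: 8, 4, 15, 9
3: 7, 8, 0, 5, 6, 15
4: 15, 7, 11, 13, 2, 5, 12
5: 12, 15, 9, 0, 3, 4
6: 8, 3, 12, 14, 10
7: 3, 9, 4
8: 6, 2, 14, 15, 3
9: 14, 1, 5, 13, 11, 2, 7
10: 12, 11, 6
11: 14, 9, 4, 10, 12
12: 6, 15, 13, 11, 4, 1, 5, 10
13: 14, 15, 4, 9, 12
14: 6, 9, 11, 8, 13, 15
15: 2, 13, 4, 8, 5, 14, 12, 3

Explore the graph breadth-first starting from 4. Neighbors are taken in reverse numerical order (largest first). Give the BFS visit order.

Visit 4; enqueue 15, 13, 12, 11, 7, 5, 2 → queue [15, 13, 12, 11, 7, 5, 2]
Visit 15; enqueue 14, 8, 3 → queue [13, 12, 11, 7, 5, 2, 14, 8, 3]
Visit 13; enqueue 9 → queue [12, 11, 7, 5, 2, 14, 8, 3, 9]
Visit 12; enqueue 10, 6, 1 → queue [11, 7, 5, 2, 14, 8, 3, 9, 10, 6, 1]
Visit 11 → queue [7, 5, 2, 14, 8, 3, 9, 10, 6, 1]
Visit 7 → queue [5, 2, 14, 8, 3, 9, 10, 6, 1]
Visit 5; enqueue 0 → queue [2, 14, 8, 3, 9, 10, 6, 1, 0]
Visit 2 → queue [14, 8, 3, 9, 10, 6, 1, 0]
Visit 14 → queue [8, 3, 9, 10, 6, 1, 0]
Visit 8 → queue [3, 9, 10, 6, 1, 0]
Visit 3 → queue [9, 10, 6, 1, 0]
Visit 9 → queue [10, 6, 1, 0]
Visit 10 → queue [6, 1, 0]
Visit 6 → queue [1, 0]
Visit 1 → queue [0]
Visit 0 → queue []

4, 15, 13, 12, 11, 7, 5, 2, 14, 8, 3, 9, 10, 6, 1, 0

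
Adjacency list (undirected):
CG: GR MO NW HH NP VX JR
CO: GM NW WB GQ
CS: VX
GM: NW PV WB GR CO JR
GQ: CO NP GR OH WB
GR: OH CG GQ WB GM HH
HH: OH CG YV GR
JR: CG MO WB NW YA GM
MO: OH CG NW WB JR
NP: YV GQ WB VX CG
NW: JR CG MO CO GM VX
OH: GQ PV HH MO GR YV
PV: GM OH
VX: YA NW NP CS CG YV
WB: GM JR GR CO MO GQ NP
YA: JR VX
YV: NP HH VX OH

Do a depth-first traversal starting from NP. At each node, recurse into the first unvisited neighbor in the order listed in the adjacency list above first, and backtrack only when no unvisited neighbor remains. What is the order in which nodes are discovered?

Visit NP
NP → YV
YV → HH
HH → OH
OH → GQ
GQ → CO
CO → GM
GM → NW
NW → JR
JR → CG
CG → GR
GR → WB
WB → MO
CG → VX
VX → YA
VX → CS
GM → PV

NP, YV, HH, OH, GQ, CO, GM, NW, JR, CG, GR, WB, MO, VX, YA, CS, PV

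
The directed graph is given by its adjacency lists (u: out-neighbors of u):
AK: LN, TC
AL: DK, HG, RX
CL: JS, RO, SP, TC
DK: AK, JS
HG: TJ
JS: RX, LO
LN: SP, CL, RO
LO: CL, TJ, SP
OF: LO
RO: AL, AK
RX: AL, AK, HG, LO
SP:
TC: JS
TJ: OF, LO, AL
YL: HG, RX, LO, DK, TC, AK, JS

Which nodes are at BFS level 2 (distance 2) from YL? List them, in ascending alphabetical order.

Level 0: YL
Level 1: AK, DK, HG, JS, LO, RX, TC
Level 2: AL, CL, LN, SP, TJ
Level 3: OF, RO

AL, CL, LN, SP, TJ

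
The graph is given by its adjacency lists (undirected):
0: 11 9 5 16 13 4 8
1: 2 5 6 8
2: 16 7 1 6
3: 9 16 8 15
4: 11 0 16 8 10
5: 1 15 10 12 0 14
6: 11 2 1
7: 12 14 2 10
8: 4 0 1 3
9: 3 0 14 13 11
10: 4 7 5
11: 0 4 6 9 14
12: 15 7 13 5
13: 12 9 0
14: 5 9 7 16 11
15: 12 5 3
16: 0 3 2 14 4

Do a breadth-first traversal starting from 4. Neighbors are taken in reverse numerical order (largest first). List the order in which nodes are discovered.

Visit 4; enqueue 16, 11, 10, 8, 0 → queue [16, 11, 10, 8, 0]
Visit 16; enqueue 14, 3, 2 → queue [11, 10, 8, 0, 14, 3, 2]
Visit 11; enqueue 9, 6 → queue [10, 8, 0, 14, 3, 2, 9, 6]
Visit 10; enqueue 7, 5 → queue [8, 0, 14, 3, 2, 9, 6, 7, 5]
Visit 8; enqueue 1 → queue [0, 14, 3, 2, 9, 6, 7, 5, 1]
Visit 0; enqueue 13 → queue [14, 3, 2, 9, 6, 7, 5, 1, 13]
Visit 14 → queue [3, 2, 9, 6, 7, 5, 1, 13]
Visit 3; enqueue 15 → queue [2, 9, 6, 7, 5, 1, 13, 15]
Visit 2 → queue [9, 6, 7, 5, 1, 13, 15]
Visit 9 → queue [6, 7, 5, 1, 13, 15]
Visit 6 → queue [7, 5, 1, 13, 15]
Visit 7; enqueue 12 → queue [5, 1, 13, 15, 12]
Visit 5 → queue [1, 13, 15, 12]
Visit 1 → queue [13, 15, 12]
Visit 13 → queue [15, 12]
Visit 15 → queue [12]
Visit 12 → queue []

4 → 16 → 11 → 10 → 8 → 0 → 14 → 3 → 2 → 9 → 6 → 7 → 5 → 1 → 13 → 15 → 12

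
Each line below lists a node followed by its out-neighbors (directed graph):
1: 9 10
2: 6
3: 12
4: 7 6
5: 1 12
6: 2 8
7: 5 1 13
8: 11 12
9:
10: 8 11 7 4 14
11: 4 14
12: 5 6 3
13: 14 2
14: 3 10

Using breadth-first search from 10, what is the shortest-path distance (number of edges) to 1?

2

Level 0: 10
Level 1: 4, 7, 8, 11, 14
Level 2: 1, 3, 5, 6, 12, 13
Level 3: 2, 9
1 first appears at level 2.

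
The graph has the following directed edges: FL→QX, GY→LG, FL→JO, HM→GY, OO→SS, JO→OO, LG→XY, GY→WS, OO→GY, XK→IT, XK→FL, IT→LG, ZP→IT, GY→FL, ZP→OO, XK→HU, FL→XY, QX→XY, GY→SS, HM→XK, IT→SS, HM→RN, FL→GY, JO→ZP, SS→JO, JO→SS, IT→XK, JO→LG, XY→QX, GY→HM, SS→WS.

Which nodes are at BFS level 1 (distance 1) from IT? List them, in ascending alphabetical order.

LG, SS, XK

Level 0: IT
Level 1: LG, SS, XK
Level 2: FL, HU, JO, WS, XY
Level 3: GY, OO, QX, ZP
Level 4: HM
Level 5: RN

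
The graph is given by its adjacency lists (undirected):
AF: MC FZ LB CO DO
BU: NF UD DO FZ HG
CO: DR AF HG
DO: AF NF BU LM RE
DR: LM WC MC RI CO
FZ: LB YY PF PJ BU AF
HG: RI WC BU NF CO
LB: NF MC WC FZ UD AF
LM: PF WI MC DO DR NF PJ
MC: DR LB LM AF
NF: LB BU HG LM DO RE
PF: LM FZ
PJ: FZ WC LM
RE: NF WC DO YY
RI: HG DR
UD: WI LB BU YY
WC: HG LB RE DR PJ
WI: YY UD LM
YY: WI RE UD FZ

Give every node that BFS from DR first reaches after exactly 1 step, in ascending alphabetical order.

CO, LM, MC, RI, WC

Level 0: DR
Level 1: CO, LM, MC, RI, WC
Level 2: AF, DO, HG, LB, NF, PF, PJ, RE, WI
Level 3: BU, FZ, UD, YY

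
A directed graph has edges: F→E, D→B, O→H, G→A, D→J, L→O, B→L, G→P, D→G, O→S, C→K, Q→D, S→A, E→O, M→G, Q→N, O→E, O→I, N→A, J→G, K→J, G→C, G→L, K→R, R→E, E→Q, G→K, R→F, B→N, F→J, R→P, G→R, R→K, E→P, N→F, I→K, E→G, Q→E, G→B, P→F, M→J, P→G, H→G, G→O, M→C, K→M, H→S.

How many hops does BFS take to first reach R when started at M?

Level 0: M
Level 1: C, G, J
Level 2: A, B, K, L, O, P, R
Level 3: E, F, H, I, N, S
Level 4: Q
Level 5: D
R first appears at level 2.

2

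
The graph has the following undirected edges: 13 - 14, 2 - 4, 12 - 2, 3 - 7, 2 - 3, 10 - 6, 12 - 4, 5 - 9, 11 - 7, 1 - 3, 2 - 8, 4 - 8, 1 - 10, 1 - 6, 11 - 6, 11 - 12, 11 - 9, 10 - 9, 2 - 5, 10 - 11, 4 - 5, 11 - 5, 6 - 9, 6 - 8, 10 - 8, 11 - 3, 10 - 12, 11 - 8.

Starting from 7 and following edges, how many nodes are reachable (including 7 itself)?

12

BFS from 7 visits: 7, 3, 11, 1, 2, 5, 6, 8, 9, 10, 12, 4
Reachable nodes: 12 of 14 total.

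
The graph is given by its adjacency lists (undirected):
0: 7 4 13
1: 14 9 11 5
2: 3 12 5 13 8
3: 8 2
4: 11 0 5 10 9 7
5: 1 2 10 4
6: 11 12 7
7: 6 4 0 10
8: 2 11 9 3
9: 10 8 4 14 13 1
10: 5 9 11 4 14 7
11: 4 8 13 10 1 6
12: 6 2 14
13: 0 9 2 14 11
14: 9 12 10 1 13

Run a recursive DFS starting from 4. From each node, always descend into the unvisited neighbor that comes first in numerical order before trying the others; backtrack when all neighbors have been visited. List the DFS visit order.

Visit 4
4 → 0
0 → 7
7 → 6
6 → 11
11 → 1
1 → 5
5 → 2
2 → 3
3 → 8
8 → 9
9 → 10
10 → 14
14 → 12
14 → 13

4 0 7 6 11 1 5 2 3 8 9 10 14 12 13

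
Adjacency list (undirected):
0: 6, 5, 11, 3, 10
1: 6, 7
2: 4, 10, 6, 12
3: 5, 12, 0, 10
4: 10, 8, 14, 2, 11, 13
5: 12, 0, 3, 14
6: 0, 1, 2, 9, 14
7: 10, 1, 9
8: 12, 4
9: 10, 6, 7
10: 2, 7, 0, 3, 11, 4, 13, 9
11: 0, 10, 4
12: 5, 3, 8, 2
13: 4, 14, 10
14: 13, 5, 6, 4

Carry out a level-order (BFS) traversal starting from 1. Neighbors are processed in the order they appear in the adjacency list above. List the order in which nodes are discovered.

1 6 7 0 2 9 14 10 5 11 3 4 12 13 8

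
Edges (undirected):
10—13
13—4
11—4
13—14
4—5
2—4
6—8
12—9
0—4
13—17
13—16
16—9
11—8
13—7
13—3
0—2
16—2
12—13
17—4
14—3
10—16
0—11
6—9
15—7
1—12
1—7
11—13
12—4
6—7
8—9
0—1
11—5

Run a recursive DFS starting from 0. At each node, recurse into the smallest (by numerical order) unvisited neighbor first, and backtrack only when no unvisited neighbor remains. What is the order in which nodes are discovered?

Visit 0
0 → 1
1 → 7
7 → 6
6 → 8
8 → 9
9 → 12
12 → 4
4 → 2
2 → 16
16 → 10
10 → 13
13 → 3
3 → 14
13 → 11
11 → 5
13 → 17
7 → 15

0, 1, 7, 6, 8, 9, 12, 4, 2, 16, 10, 13, 3, 14, 11, 5, 17, 15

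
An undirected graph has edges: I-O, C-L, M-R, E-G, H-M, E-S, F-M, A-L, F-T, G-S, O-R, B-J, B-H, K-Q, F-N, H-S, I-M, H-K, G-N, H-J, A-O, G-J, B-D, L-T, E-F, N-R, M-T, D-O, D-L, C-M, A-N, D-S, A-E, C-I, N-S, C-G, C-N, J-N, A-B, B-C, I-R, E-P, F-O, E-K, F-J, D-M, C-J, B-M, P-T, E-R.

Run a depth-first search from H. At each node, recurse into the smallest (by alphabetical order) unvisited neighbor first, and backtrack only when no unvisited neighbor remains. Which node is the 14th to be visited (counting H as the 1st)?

Visit H
H → B
B → A
A → E
E → F
F → J
J → C
C → G
G → N
N → R
R → I
I → M
M → D
D → L
L → T
T → P
D → O
D → S
E → K
K → Q

Visit order: H, B, A, E, F, J, C, G, N, R, I, M, D, L, T, P, O, S, K, Q

L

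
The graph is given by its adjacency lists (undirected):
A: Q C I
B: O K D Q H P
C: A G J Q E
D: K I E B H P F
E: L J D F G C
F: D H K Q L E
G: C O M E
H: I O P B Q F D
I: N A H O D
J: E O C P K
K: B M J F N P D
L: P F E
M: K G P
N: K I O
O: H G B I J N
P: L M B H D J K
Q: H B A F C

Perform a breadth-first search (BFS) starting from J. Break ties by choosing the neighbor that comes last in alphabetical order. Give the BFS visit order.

J → P → O → K → E → C → M → L → H → D → B → N → I → G → F → Q → A

Visit J; enqueue P, O, K, E, C → queue [P, O, K, E, C]
Visit P; enqueue M, L, H, D, B → queue [O, K, E, C, M, L, H, D, B]
Visit O; enqueue N, I, G → queue [K, E, C, M, L, H, D, B, N, I, G]
Visit K; enqueue F → queue [E, C, M, L, H, D, B, N, I, G, F]
Visit E → queue [C, M, L, H, D, B, N, I, G, F]
Visit C; enqueue Q, A → queue [M, L, H, D, B, N, I, G, F, Q, A]
Visit M → queue [L, H, D, B, N, I, G, F, Q, A]
Visit L → queue [H, D, B, N, I, G, F, Q, A]
Visit H → queue [D, B, N, I, G, F, Q, A]
Visit D → queue [B, N, I, G, F, Q, A]
Visit B → queue [N, I, G, F, Q, A]
Visit N → queue [I, G, F, Q, A]
Visit I → queue [G, F, Q, A]
Visit G → queue [F, Q, A]
Visit F → queue [Q, A]
Visit Q → queue [A]
Visit A → queue []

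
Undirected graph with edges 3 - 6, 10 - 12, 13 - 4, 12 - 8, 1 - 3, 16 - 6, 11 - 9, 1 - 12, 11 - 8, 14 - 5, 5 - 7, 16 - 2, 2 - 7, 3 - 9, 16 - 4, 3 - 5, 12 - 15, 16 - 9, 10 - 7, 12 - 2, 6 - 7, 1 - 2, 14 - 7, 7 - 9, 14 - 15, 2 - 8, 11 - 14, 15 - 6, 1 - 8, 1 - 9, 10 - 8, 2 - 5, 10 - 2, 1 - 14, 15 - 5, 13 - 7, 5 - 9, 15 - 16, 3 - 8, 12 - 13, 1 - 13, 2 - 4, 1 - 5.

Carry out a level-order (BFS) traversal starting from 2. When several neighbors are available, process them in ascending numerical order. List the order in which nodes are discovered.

2 → 1 → 4 → 5 → 7 → 8 → 10 → 12 → 16 → 3 → 9 → 13 → 14 → 15 → 6 → 11

Visit 2; enqueue 1, 4, 5, 7, 8, 10, 12, 16 → queue [1, 4, 5, 7, 8, 10, 12, 16]
Visit 1; enqueue 3, 9, 13, 14 → queue [4, 5, 7, 8, 10, 12, 16, 3, 9, 13, 14]
Visit 4 → queue [5, 7, 8, 10, 12, 16, 3, 9, 13, 14]
Visit 5; enqueue 15 → queue [7, 8, 10, 12, 16, 3, 9, 13, 14, 15]
Visit 7; enqueue 6 → queue [8, 10, 12, 16, 3, 9, 13, 14, 15, 6]
Visit 8; enqueue 11 → queue [10, 12, 16, 3, 9, 13, 14, 15, 6, 11]
Visit 10 → queue [12, 16, 3, 9, 13, 14, 15, 6, 11]
Visit 12 → queue [16, 3, 9, 13, 14, 15, 6, 11]
Visit 16 → queue [3, 9, 13, 14, 15, 6, 11]
Visit 3 → queue [9, 13, 14, 15, 6, 11]
Visit 9 → queue [13, 14, 15, 6, 11]
Visit 13 → queue [14, 15, 6, 11]
Visit 14 → queue [15, 6, 11]
Visit 15 → queue [6, 11]
Visit 6 → queue [11]
Visit 11 → queue []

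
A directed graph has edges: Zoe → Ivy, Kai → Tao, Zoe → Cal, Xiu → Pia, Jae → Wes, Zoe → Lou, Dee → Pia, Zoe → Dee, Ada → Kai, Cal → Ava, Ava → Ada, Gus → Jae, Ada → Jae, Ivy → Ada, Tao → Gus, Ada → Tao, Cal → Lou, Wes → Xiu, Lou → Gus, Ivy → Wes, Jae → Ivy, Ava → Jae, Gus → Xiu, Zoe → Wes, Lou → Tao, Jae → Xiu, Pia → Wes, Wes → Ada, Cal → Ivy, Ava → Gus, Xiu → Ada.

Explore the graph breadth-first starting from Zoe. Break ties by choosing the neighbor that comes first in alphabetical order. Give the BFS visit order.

Visit Zoe; enqueue Cal, Dee, Ivy, Lou, Wes → queue [Cal, Dee, Ivy, Lou, Wes]
Visit Cal; enqueue Ava → queue [Dee, Ivy, Lou, Wes, Ava]
Visit Dee; enqueue Pia → queue [Ivy, Lou, Wes, Ava, Pia]
Visit Ivy; enqueue Ada → queue [Lou, Wes, Ava, Pia, Ada]
Visit Lou; enqueue Gus, Tao → queue [Wes, Ava, Pia, Ada, Gus, Tao]
Visit Wes; enqueue Xiu → queue [Ava, Pia, Ada, Gus, Tao, Xiu]
Visit Ava; enqueue Jae → queue [Pia, Ada, Gus, Tao, Xiu, Jae]
Visit Pia → queue [Ada, Gus, Tao, Xiu, Jae]
Visit Ada; enqueue Kai → queue [Gus, Tao, Xiu, Jae, Kai]
Visit Gus → queue [Tao, Xiu, Jae, Kai]
Visit Tao → queue [Xiu, Jae, Kai]
Visit Xiu → queue [Jae, Kai]
Visit Jae → queue [Kai]
Visit Kai → queue []

Zoe, Cal, Dee, Ivy, Lou, Wes, Ava, Pia, Ada, Gus, Tao, Xiu, Jae, Kai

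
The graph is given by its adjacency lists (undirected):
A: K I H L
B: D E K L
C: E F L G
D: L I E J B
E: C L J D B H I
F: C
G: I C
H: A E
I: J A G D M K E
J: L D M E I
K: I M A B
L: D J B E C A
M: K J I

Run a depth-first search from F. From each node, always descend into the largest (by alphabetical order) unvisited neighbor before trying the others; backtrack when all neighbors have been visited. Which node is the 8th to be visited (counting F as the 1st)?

Visit F
F → C
C → L
L → J
J → M
M → K
K → I
I → G
I → E
E → H
H → A
E → D
D → B

Visit order: F, C, L, J, M, K, I, G, E, H, A, D, B

G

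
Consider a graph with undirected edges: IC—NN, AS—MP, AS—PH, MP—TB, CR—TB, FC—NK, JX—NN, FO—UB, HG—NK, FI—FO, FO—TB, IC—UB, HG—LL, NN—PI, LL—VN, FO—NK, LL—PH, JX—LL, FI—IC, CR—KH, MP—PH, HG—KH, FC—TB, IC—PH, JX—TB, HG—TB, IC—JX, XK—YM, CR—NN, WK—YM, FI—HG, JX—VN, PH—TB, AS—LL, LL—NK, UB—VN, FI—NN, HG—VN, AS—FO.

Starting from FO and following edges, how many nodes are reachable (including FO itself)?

18

BFS from FO visits: FO, AS, FI, NK, TB, UB, LL, MP, PH, HG, IC, NN, FC, CR, JX, VN, KH, PI
Reachable nodes: 18 of 21 total.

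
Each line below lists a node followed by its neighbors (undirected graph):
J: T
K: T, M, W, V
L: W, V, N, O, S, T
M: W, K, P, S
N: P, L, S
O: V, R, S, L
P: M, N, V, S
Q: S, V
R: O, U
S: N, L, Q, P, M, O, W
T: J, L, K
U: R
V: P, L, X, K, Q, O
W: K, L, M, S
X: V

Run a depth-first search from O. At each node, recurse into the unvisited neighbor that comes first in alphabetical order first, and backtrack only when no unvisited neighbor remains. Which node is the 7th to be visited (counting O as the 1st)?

Visit O
O → L
L → N
N → P
P → M
M → K
K → T
T → J
K → V
V → Q
Q → S
S → W
V → X
O → R
R → U

Visit order: O, L, N, P, M, K, T, J, V, Q, S, W, X, R, U

T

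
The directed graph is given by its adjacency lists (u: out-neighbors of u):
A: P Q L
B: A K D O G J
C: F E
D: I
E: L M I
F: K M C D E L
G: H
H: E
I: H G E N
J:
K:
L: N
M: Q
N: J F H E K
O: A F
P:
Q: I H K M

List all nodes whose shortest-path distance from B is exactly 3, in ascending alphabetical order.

C, E, M, N

Level 0: B
Level 1: A, D, G, J, K, O
Level 2: F, H, I, L, P, Q
Level 3: C, E, M, N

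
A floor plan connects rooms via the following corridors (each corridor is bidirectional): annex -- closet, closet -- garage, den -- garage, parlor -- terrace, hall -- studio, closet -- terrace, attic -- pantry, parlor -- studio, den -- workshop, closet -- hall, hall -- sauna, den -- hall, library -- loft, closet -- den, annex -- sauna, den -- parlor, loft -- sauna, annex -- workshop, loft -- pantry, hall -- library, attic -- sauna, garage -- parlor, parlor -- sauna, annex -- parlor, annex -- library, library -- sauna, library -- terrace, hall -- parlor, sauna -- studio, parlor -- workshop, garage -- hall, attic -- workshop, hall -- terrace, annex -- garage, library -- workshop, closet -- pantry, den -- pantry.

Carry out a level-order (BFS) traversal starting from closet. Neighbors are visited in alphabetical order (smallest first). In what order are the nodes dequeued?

Visit closet; enqueue annex, den, garage, hall, pantry, terrace → queue [annex, den, garage, hall, pantry, terrace]
Visit annex; enqueue library, parlor, sauna, workshop → queue [den, garage, hall, pantry, terrace, library, parlor, sauna, workshop]
Visit den → queue [garage, hall, pantry, terrace, library, parlor, sauna, workshop]
Visit garage → queue [hall, pantry, terrace, library, parlor, sauna, workshop]
Visit hall; enqueue studio → queue [pantry, terrace, library, parlor, sauna, workshop, studio]
Visit pantry; enqueue attic, loft → queue [terrace, library, parlor, sauna, workshop, studio, attic, loft]
Visit terrace → queue [library, parlor, sauna, workshop, studio, attic, loft]
Visit library → queue [parlor, sauna, workshop, studio, attic, loft]
Visit parlor → queue [sauna, workshop, studio, attic, loft]
Visit sauna → queue [workshop, studio, attic, loft]
Visit workshop → queue [studio, attic, loft]
Visit studio → queue [attic, loft]
Visit attic → queue [loft]
Visit loft → queue []

closet → annex → den → garage → hall → pantry → terrace → library → parlor → sauna → workshop → studio → attic → loft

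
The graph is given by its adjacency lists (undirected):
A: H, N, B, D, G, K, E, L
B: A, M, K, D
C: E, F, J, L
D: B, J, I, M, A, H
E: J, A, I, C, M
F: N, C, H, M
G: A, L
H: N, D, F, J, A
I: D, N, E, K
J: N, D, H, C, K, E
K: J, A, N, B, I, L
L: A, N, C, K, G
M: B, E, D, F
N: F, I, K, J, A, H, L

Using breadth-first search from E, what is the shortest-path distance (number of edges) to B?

2

Level 0: E
Level 1: A, C, I, J, M
Level 2: B, D, F, G, H, K, L, N
B first appears at level 2.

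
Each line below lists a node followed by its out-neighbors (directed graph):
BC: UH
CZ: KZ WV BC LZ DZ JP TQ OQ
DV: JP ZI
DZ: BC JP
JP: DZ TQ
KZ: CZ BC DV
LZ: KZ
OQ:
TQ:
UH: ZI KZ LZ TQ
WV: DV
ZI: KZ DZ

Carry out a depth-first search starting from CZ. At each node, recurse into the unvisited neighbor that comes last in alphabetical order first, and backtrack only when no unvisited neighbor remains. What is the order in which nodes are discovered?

CZ -> WV -> DV -> ZI -> KZ -> BC -> UH -> TQ -> LZ -> DZ -> JP -> OQ

Visit CZ
CZ → WV
WV → DV
DV → ZI
ZI → KZ
KZ → BC
BC → UH
UH → TQ
UH → LZ
ZI → DZ
DZ → JP
CZ → OQ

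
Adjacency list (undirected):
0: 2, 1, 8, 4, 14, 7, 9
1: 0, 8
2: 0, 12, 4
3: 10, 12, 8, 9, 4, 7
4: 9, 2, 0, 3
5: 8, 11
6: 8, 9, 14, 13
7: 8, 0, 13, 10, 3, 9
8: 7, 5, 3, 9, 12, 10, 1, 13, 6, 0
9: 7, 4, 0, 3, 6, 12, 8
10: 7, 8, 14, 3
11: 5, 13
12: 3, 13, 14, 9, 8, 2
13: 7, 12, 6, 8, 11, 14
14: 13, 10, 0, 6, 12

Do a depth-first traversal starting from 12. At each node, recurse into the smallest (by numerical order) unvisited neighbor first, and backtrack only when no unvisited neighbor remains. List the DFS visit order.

Visit 12
12 → 2
2 → 0
0 → 1
1 → 8
8 → 3
3 → 4
4 → 9
9 → 6
6 → 13
13 → 7
7 → 10
10 → 14
13 → 11
11 → 5

12 → 2 → 0 → 1 → 8 → 3 → 4 → 9 → 6 → 13 → 7 → 10 → 14 → 11 → 5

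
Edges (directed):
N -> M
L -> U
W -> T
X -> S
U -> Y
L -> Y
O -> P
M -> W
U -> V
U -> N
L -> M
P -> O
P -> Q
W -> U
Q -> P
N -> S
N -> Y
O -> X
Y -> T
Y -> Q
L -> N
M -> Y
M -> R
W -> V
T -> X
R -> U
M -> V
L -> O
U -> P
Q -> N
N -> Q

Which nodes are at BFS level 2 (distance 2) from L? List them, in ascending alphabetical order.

Level 0: L
Level 1: M, N, O, U, Y
Level 2: P, Q, R, S, T, V, W, X

P, Q, R, S, T, V, W, X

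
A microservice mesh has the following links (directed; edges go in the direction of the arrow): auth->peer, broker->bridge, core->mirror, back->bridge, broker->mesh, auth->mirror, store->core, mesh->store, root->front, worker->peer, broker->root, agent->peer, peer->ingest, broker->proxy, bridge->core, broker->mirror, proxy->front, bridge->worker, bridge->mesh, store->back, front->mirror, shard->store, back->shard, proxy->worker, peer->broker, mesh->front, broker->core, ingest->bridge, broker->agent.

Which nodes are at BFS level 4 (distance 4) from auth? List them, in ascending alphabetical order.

front, store, worker

Level 0: auth
Level 1: mirror, peer
Level 2: broker, ingest
Level 3: agent, bridge, core, mesh, proxy, root
Level 4: front, store, worker
Level 5: back
Level 6: shard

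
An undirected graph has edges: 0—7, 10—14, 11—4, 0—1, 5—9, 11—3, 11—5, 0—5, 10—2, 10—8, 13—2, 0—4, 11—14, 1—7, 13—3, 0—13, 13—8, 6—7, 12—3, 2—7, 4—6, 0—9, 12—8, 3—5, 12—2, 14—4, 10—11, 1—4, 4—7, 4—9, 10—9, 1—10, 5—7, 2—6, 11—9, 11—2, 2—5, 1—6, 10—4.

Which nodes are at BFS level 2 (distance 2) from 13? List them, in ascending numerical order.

1, 4, 5, 6, 7, 9, 10, 11, 12

Level 0: 13
Level 1: 0, 2, 3, 8
Level 2: 1, 4, 5, 6, 7, 9, 10, 11, 12
Level 3: 14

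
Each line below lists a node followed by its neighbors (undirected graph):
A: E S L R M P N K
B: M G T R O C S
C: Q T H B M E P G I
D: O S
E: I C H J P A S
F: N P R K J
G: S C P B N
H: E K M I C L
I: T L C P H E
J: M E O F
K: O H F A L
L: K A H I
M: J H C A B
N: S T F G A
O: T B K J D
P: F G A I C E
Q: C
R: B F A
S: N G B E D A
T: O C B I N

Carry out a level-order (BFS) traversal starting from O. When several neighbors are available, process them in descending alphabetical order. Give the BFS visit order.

Visit O; enqueue T, K, J, D, B → queue [T, K, J, D, B]
Visit T; enqueue N, I, C → queue [K, J, D, B, N, I, C]
Visit K; enqueue L, H, F, A → queue [J, D, B, N, I, C, L, H, F, A]
Visit J; enqueue M, E → queue [D, B, N, I, C, L, H, F, A, M, E]
Visit D; enqueue S → queue [B, N, I, C, L, H, F, A, M, E, S]
Visit B; enqueue R, G → queue [N, I, C, L, H, F, A, M, E, S, R, G]
Visit N → queue [I, C, L, H, F, A, M, E, S, R, G]
Visit I; enqueue P → queue [C, L, H, F, A, M, E, S, R, G, P]
Visit C; enqueue Q → queue [L, H, F, A, M, E, S, R, G, P, Q]
Visit L → queue [H, F, A, M, E, S, R, G, P, Q]
Visit H → queue [F, A, M, E, S, R, G, P, Q]
Visit F → queue [A, M, E, S, R, G, P, Q]
Visit A → queue [M, E, S, R, G, P, Q]
Visit M → queue [E, S, R, G, P, Q]
Visit E → queue [S, R, G, P, Q]
Visit S → queue [R, G, P, Q]
Visit R → queue [G, P, Q]
Visit G → queue [P, Q]
Visit P → queue [Q]
Visit Q → queue []

O T K J D B N I C L H F A M E S R G P Q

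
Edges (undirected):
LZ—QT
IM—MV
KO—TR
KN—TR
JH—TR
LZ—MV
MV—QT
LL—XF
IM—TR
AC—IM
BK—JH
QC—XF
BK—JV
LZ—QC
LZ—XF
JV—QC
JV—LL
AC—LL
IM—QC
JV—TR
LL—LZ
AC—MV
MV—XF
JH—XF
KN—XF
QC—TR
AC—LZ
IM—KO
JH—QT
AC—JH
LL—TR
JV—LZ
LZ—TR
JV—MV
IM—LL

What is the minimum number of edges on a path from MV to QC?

Level 0: MV
Level 1: AC, IM, JV, LZ, QT, XF
Level 2: BK, JH, KN, KO, LL, QC, TR
QC first appears at level 2.

2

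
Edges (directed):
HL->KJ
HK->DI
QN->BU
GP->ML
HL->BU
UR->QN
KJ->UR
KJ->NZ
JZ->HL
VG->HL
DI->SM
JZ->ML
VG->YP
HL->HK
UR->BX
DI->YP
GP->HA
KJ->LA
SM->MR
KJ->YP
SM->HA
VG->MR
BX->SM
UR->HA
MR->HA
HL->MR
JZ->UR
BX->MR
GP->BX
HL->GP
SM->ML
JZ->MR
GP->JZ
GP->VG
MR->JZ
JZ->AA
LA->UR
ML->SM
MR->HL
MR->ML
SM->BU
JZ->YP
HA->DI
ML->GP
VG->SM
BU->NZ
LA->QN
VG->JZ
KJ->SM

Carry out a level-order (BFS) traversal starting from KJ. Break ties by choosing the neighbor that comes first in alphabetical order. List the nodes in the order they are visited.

KJ, LA, NZ, SM, UR, YP, QN, BU, HA, ML, MR, BX, DI, GP, HL, JZ, VG, HK, AA

Visit KJ; enqueue LA, NZ, SM, UR, YP → queue [LA, NZ, SM, UR, YP]
Visit LA; enqueue QN → queue [NZ, SM, UR, YP, QN]
Visit NZ → queue [SM, UR, YP, QN]
Visit SM; enqueue BU, HA, ML, MR → queue [UR, YP, QN, BU, HA, ML, MR]
Visit UR; enqueue BX → queue [YP, QN, BU, HA, ML, MR, BX]
Visit YP → queue [QN, BU, HA, ML, MR, BX]
Visit QN → queue [BU, HA, ML, MR, BX]
Visit BU → queue [HA, ML, MR, BX]
Visit HA; enqueue DI → queue [ML, MR, BX, DI]
Visit ML; enqueue GP → queue [MR, BX, DI, GP]
Visit MR; enqueue HL, JZ → queue [BX, DI, GP, HL, JZ]
Visit BX → queue [DI, GP, HL, JZ]
Visit DI → queue [GP, HL, JZ]
Visit GP; enqueue VG → queue [HL, JZ, VG]
Visit HL; enqueue HK → queue [JZ, VG, HK]
Visit JZ; enqueue AA → queue [VG, HK, AA]
Visit VG → queue [HK, AA]
Visit HK → queue [AA]
Visit AA → queue []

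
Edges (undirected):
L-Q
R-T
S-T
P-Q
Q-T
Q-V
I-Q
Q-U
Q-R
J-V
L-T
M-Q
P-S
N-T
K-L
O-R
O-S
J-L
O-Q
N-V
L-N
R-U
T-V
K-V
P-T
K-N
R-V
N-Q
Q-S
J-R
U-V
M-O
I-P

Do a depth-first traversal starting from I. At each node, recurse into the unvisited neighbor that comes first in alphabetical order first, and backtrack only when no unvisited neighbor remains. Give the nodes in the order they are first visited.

I, P, Q, L, J, R, O, M, S, T, N, K, V, U

Visit I
I → P
P → Q
Q → L
L → J
J → R
R → O
O → M
O → S
S → T
T → N
N → K
K → V
V → U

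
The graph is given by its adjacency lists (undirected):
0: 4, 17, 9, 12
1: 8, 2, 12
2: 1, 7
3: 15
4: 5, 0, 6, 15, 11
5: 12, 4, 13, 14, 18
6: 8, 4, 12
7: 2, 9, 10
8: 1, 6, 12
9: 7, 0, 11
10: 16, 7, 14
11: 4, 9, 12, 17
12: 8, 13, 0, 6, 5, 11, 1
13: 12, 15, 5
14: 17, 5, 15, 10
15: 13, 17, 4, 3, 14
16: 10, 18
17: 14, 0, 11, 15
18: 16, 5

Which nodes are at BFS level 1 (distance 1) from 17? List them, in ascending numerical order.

Level 0: 17
Level 1: 0, 11, 14, 15
Level 2: 3, 4, 5, 9, 10, 12, 13
Level 3: 1, 6, 7, 8, 16, 18
Level 4: 2

0, 11, 14, 15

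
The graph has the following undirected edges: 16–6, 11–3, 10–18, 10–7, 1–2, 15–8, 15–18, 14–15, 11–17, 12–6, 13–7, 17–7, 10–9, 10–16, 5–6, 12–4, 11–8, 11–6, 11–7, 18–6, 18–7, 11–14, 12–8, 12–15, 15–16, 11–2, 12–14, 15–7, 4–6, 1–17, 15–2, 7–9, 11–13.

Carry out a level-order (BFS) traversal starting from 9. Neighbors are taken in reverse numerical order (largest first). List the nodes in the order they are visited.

Visit 9; enqueue 10, 7 → queue [10, 7]
Visit 10; enqueue 18, 16 → queue [7, 18, 16]
Visit 7; enqueue 17, 15, 13, 11 → queue [18, 16, 17, 15, 13, 11]
Visit 18; enqueue 6 → queue [16, 17, 15, 13, 11, 6]
Visit 16 → queue [17, 15, 13, 11, 6]
Visit 17; enqueue 1 → queue [15, 13, 11, 6, 1]
Visit 15; enqueue 14, 12, 8, 2 → queue [13, 11, 6, 1, 14, 12, 8, 2]
Visit 13 → queue [11, 6, 1, 14, 12, 8, 2]
Visit 11; enqueue 3 → queue [6, 1, 14, 12, 8, 2, 3]
Visit 6; enqueue 5, 4 → queue [1, 14, 12, 8, 2, 3, 5, 4]
Visit 1 → queue [14, 12, 8, 2, 3, 5, 4]
Visit 14 → queue [12, 8, 2, 3, 5, 4]
Visit 12 → queue [8, 2, 3, 5, 4]
Visit 8 → queue [2, 3, 5, 4]
Visit 2 → queue [3, 5, 4]
Visit 3 → queue [5, 4]
Visit 5 → queue [4]
Visit 4 → queue []

9 -> 10 -> 7 -> 18 -> 16 -> 17 -> 15 -> 13 -> 11 -> 6 -> 1 -> 14 -> 12 -> 8 -> 2 -> 3 -> 5 -> 4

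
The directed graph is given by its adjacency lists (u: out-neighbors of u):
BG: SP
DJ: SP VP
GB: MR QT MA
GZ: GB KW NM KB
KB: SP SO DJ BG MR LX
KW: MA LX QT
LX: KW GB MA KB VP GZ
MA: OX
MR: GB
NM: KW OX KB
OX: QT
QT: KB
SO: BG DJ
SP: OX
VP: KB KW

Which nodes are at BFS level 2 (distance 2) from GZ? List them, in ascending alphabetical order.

BG, DJ, LX, MA, MR, OX, QT, SO, SP

Level 0: GZ
Level 1: GB, KB, KW, NM
Level 2: BG, DJ, LX, MA, MR, OX, QT, SO, SP
Level 3: VP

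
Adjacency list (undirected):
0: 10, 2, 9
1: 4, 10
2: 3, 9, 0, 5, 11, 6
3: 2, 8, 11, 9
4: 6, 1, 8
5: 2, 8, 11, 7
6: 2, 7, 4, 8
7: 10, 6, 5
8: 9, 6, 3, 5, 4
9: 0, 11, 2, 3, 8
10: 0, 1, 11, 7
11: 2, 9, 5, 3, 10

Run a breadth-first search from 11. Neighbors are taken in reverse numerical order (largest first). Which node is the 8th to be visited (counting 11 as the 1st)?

Visit 11; enqueue 10, 9, 5, 3, 2 → queue [10, 9, 5, 3, 2]
Visit 10; enqueue 7, 1, 0 → queue [9, 5, 3, 2, 7, 1, 0]
Visit 9; enqueue 8 → queue [5, 3, 2, 7, 1, 0, 8]
Visit 5 → queue [3, 2, 7, 1, 0, 8]
Visit 3 → queue [2, 7, 1, 0, 8]
Visit 2; enqueue 6 → queue [7, 1, 0, 8, 6]
Visit 7 → queue [1, 0, 8, 6]
Visit 1; enqueue 4 → queue [0, 8, 6, 4]
Visit 0 → queue [8, 6, 4]
Visit 8 → queue [6, 4]
Visit 6 → queue [4]
Visit 4 → queue []

Visit order: 11, 10, 9, 5, 3, 2, 7, 1, 0, 8, 6, 4

1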